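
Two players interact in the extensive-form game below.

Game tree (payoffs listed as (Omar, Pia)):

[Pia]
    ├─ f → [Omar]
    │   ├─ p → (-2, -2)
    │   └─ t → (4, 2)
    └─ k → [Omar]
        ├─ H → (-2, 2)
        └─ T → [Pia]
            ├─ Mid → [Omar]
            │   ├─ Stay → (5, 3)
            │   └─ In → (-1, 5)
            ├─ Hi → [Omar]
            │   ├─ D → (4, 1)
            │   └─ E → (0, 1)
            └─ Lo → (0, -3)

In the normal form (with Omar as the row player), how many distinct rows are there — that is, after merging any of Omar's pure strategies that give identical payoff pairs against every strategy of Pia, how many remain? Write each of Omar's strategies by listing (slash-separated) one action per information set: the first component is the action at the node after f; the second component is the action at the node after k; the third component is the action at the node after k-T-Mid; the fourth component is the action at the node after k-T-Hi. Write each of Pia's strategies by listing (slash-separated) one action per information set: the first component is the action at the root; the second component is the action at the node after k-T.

Omar has 16 pure strategies: p/H/Stay/D, p/H/Stay/E, p/H/In/D, p/H/In/E, p/T/Stay/D, p/T/Stay/E, p/T/In/D, p/T/In/E, t/H/Stay/D, t/H/Stay/E, t/H/In/D, t/H/In/E, t/T/Stay/D, t/T/Stay/E, t/T/In/D, t/T/In/E. Columns: f/Mid, f/Hi, f/Lo, k/Mid, k/Hi, k/Lo.
{p/H/Stay/D, p/H/Stay/E, p/H/In/D, p/H/In/E} → row (-2,-2) (-2,-2) (-2,-2) (-2,2) (-2,2) (-2,2)
{p/T/Stay/D} → row (-2,-2) (-2,-2) (-2,-2) (5,3) (4,1) (0,-3)
{p/T/Stay/E} → row (-2,-2) (-2,-2) (-2,-2) (5,3) (0,1) (0,-3)
{p/T/In/D} → row (-2,-2) (-2,-2) (-2,-2) (-1,5) (4,1) (0,-3)
{p/T/In/E} → row (-2,-2) (-2,-2) (-2,-2) (-1,5) (0,1) (0,-3)
{t/H/Stay/D, t/H/Stay/E, t/H/In/D, t/H/In/E} → row (4,2) (4,2) (4,2) (-2,2) (-2,2) (-2,2)
{t/T/Stay/D} → row (4,2) (4,2) (4,2) (5,3) (4,1) (0,-3)
{t/T/Stay/E} → row (4,2) (4,2) (4,2) (5,3) (0,1) (0,-3)
{t/T/In/D} → row (4,2) (4,2) (4,2) (-1,5) (4,1) (0,-3)
{t/T/In/E} → row (4,2) (4,2) (4,2) (-1,5) (0,1) (0,-3)
That's 10 distinct rows out of 16 strategies.

10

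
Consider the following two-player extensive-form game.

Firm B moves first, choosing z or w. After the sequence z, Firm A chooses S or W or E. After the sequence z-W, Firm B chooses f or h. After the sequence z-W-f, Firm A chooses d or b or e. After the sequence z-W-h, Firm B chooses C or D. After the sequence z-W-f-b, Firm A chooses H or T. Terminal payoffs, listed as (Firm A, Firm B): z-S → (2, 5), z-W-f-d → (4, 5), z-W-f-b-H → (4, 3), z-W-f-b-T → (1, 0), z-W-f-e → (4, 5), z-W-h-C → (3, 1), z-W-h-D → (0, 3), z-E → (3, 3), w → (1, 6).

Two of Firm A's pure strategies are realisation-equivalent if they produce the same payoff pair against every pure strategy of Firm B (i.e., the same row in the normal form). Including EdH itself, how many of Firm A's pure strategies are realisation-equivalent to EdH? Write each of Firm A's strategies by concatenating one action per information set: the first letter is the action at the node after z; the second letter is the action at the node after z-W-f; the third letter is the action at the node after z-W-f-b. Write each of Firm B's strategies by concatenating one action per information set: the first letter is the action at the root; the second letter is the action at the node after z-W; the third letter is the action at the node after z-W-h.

Row for EdH (columns zfC, zfD, zhC, zhD, wfC, wfD, whC, whD): (3,3) (3,3) (3,3) (3,3) (1,6) (1,6) (1,6) (1,6).
Under EdH, Firm A's choice at the node after z-W-f and at the node after z-W-f-b can never be reached regardless of what Firm B does, so varying those choices leaves every outcome unchanged.
Holding the reachable choices fixed and varying the unreachable ones freely already gives 3 × 2 = 6 equivalent strategies.
No other strategy reproduces this row, so those 6 are the full class: EdH, EdT, EbH, EbT, EeH, EeT.

6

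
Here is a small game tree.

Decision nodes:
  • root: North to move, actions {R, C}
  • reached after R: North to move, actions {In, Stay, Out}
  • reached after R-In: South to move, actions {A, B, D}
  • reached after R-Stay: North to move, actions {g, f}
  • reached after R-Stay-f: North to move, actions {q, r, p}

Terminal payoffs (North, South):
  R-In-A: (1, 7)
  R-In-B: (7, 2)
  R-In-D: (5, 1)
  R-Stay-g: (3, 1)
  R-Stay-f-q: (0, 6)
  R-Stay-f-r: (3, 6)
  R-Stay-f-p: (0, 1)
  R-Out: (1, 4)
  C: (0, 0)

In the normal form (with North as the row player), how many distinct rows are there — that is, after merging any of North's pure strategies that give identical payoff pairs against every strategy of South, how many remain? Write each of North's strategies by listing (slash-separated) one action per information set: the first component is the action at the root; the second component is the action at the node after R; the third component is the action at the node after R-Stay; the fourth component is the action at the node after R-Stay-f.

7

North has 36 pure strategies: R/In/g/q, R/In/g/r, R/In/g/p, R/In/f/q, R/In/f/r, R/In/f/p, R/Stay/g/q, R/Stay/g/r, R/Stay/g/p, R/Stay/f/q, R/Stay/f/r, R/Stay/f/p, R/Out/g/q, R/Out/g/r, R/Out/g/p, R/Out/f/q, R/Out/f/r, R/Out/f/p, C/In/g/q, C/In/g/r, C/In/g/p, C/In/f/q, C/In/f/r, C/In/f/p, C/Stay/g/q, C/Stay/g/r, C/Stay/g/p, C/Stay/f/q, C/Stay/f/r, C/Stay/f/p, C/Out/g/q, C/Out/g/r, C/Out/g/p, C/Out/f/q, C/Out/f/r, C/Out/f/p. Columns: A, B, D.
{R/In/g/q, R/In/g/r, R/In/g/p, R/In/f/q, R/In/f/r, R/In/f/p} → row (1,7) (7,2) (5,1)
{R/Stay/g/q, R/Stay/g/r, R/Stay/g/p} → row (3,1) (3,1) (3,1)
{R/Stay/f/q} → row (0,6) (0,6) (0,6)
{R/Stay/f/r} → row (3,6) (3,6) (3,6)
{R/Stay/f/p} → row (0,1) (0,1) (0,1)
{R/Out/g/q, R/Out/g/r, R/Out/g/p, R/Out/f/q, R/Out/f/r, R/Out/f/p} → row (1,4) (1,4) (1,4)
{C/In/g/q, C/In/g/r, C/In/g/p, C/In/f/q, C/In/f/r, C/In/f/p, C/Stay/g/q, C/Stay/g/r, C/Stay/g/p, C/Stay/f/q, C/Stay/f/r, C/Stay/f/p, C/Out/g/q, C/Out/g/r, C/Out/g/p, C/Out/f/q, C/Out/f/r, C/Out/f/p} → row (0,0) (0,0) (0,0)
That's 7 distinct rows out of 36 strategies.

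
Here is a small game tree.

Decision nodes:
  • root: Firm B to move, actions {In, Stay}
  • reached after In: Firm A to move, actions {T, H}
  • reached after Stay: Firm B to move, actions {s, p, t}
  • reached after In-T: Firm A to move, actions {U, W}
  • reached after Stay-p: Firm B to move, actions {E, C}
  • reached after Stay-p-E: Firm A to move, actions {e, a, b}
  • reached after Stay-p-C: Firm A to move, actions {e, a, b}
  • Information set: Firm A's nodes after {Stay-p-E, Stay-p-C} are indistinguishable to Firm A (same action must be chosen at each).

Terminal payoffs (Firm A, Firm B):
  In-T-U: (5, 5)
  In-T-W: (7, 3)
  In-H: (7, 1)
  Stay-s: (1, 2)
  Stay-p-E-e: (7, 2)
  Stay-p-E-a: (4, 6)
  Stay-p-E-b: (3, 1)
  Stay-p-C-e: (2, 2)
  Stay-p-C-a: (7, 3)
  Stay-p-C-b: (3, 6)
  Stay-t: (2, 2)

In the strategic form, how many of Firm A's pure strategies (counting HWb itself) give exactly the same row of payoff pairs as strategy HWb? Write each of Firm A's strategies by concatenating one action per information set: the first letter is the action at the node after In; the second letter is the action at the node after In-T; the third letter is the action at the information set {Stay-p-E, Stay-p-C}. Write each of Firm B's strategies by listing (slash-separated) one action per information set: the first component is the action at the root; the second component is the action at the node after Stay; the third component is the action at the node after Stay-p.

Row for HWb (columns In/s/E, In/s/C, In/p/E, In/p/C, In/t/E, In/t/C, Stay/s/E, Stay/s/C, Stay/p/E, Stay/p/C, Stay/t/E, Stay/t/C): (7,1) (7,1) (7,1) (7,1) (7,1) (7,1) (1,2) (1,2) (3,1) (3,6) (2,2) (2,2).
Under HWb, Firm A's choice at the node after In-T can never be reached regardless of what Firm B does, so varying those choices leaves every outcome unchanged.
Holding the reachable choices fixed and varying the unreachable one freely already gives 2 equivalent strategies.
No other strategy reproduces this row, so those 2 are the full class: HUb, HWb.

2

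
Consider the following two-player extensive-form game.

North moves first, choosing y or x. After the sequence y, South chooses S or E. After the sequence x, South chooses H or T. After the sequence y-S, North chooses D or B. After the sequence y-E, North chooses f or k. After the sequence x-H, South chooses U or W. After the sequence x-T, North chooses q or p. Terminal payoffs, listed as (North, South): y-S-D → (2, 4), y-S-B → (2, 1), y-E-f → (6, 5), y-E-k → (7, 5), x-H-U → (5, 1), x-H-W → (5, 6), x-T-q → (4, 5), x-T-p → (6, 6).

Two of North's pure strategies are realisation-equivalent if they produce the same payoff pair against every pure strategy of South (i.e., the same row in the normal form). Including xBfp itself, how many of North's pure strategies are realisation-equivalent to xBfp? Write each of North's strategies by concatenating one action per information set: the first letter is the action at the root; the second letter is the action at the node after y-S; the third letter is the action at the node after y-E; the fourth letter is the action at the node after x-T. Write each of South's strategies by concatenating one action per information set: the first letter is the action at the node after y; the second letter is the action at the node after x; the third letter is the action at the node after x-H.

4

Row for xBfp (columns SHU, SHW, STU, STW, EHU, EHW, ETU, ETW): (5,1) (5,6) (6,6) (6,6) (5,1) (5,6) (6,6) (6,6).
Under xBfp, North's choice at the node after y-S and at the node after y-E can never be reached regardless of what South does, so varying those choices leaves every outcome unchanged.
Holding the reachable choices fixed and varying the unreachable ones freely already gives 2 × 2 = 4 equivalent strategies.
No other strategy reproduces this row, so those 4 are the full class: xDfp, xDkp, xBfp, xBkp.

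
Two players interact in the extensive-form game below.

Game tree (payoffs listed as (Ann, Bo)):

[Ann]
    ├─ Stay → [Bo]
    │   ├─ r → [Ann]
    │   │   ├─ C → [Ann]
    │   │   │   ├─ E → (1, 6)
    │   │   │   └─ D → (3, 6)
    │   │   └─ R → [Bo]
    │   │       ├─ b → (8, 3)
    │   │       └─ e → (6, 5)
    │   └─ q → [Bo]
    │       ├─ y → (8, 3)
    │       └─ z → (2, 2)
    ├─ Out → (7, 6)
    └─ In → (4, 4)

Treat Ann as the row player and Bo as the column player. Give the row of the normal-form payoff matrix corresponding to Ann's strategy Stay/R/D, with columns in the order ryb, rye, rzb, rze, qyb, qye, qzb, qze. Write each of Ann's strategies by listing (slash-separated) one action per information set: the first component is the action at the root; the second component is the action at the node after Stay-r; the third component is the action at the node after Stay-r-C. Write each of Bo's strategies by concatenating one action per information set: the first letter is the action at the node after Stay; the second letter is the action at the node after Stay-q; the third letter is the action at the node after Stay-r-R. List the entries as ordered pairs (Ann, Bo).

vs ryb: Ann plays Stay → Bo plays r at [Stay] → Ann plays R at [Stay-r] → Bo plays b at [Stay-r-R] → (8, 3)
vs rye: Ann plays Stay → Bo plays r at [Stay] → Ann plays R at [Stay-r] → Bo plays e at [Stay-r-R] → (6, 5)
vs rzb: Ann plays Stay → Bo plays r at [Stay] → Ann plays R at [Stay-r] → Bo plays b at [Stay-r-R] → (8, 3)
vs rze: Ann plays Stay → Bo plays r at [Stay] → Ann plays R at [Stay-r] → Bo plays e at [Stay-r-R] → (6, 5)
vs qyb: Ann plays Stay → Bo plays q at [Stay] → Bo plays y at [Stay-q] → (8, 3)
vs qye: Ann plays Stay → Bo plays q at [Stay] → Bo plays y at [Stay-q] → (8, 3)
vs qzb: Ann plays Stay → Bo plays q at [Stay] → Bo plays z at [Stay-q] → (2, 2)
vs qze: Ann plays Stay → Bo plays q at [Stay] → Bo plays z at [Stay-q] → (2, 2)

(8,3) (6,5) (8,3) (6,5) (8,3) (8,3) (2,2) (2,2)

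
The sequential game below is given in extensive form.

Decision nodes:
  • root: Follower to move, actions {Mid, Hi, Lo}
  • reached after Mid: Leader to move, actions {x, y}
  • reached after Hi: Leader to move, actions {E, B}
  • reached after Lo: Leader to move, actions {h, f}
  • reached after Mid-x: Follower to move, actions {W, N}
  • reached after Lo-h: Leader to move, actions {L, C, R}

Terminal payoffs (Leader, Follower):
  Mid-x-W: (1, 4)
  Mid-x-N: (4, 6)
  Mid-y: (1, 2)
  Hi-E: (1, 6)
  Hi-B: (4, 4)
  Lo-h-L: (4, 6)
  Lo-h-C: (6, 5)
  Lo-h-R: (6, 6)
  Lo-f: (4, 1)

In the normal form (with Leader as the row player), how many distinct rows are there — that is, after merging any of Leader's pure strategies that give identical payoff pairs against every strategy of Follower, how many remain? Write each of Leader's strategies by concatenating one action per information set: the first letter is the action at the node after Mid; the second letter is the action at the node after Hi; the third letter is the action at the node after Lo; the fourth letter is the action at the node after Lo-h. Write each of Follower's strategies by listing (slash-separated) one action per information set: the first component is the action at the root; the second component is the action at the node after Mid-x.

Leader has 24 pure strategies: xEhL, xEhC, xEhR, xEfL, xEfC, xEfR, xBhL, xBhC, xBhR, xBfL, xBfC, xBfR, yEhL, yEhC, yEhR, yEfL, yEfC, yEfR, yBhL, yBhC, yBhR, yBfL, yBfC, yBfR. Columns: Mid/W, Mid/N, Hi/W, Hi/N, Lo/W, Lo/N.
{xEhL} → row (1,4) (4,6) (1,6) (1,6) (4,6) (4,6)
{xEhC} → row (1,4) (4,6) (1,6) (1,6) (6,5) (6,5)
{xEhR} → row (1,4) (4,6) (1,6) (1,6) (6,6) (6,6)
{xEfL, xEfC, xEfR} → row (1,4) (4,6) (1,6) (1,6) (4,1) (4,1)
{xBhL} → row (1,4) (4,6) (4,4) (4,4) (4,6) (4,6)
{xBhC} → row (1,4) (4,6) (4,4) (4,4) (6,5) (6,5)
{xBhR} → row (1,4) (4,6) (4,4) (4,4) (6,6) (6,6)
{xBfL, xBfC, xBfR} → row (1,4) (4,6) (4,4) (4,4) (4,1) (4,1)
{yEhL} → row (1,2) (1,2) (1,6) (1,6) (4,6) (4,6)
{yEhC} → row (1,2) (1,2) (1,6) (1,6) (6,5) (6,5)
{yEhR} → row (1,2) (1,2) (1,6) (1,6) (6,6) (6,6)
{yEfL, yEfC, yEfR} → row (1,2) (1,2) (1,6) (1,6) (4,1) (4,1)
{yBhL} → row (1,2) (1,2) (4,4) (4,4) (4,6) (4,6)
{yBhC} → row (1,2) (1,2) (4,4) (4,4) (6,5) (6,5)
{yBhR} → row (1,2) (1,2) (4,4) (4,4) (6,6) (6,6)
{yBfL, yBfC, yBfR} → row (1,2) (1,2) (4,4) (4,4) (4,1) (4,1)
That's 16 distinct rows out of 24 strategies.

16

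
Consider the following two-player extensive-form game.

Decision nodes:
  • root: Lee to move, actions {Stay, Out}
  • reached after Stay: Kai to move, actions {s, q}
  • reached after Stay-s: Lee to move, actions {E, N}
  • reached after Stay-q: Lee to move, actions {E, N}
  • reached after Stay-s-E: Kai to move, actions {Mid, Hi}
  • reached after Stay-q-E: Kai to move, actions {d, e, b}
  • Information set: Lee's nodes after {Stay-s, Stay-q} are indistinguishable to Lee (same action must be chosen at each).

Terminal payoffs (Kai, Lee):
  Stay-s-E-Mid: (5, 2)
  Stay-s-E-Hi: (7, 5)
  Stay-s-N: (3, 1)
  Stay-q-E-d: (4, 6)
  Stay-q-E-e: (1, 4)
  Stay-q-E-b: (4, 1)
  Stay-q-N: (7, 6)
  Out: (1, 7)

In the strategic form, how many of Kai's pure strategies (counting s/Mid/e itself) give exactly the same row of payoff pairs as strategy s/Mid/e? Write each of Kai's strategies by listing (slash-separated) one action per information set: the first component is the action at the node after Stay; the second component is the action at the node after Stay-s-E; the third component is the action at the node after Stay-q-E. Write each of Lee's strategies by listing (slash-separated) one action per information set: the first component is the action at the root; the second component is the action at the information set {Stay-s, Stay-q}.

Row for s/Mid/e (columns Stay/E, Stay/N, Out/E, Out/N): (5,2) (3,1) (1,7) (1,7).
Under s/Mid/e, Kai's choice at the node after Stay-q-E can never be reached regardless of what Lee does, so varying those choices leaves every outcome unchanged.
Holding the reachable choices fixed and varying the unreachable one freely already gives 3 equivalent strategies.
No other strategy reproduces this row, so those 3 are the full class: s/Mid/d, s/Mid/e, s/Mid/b.

3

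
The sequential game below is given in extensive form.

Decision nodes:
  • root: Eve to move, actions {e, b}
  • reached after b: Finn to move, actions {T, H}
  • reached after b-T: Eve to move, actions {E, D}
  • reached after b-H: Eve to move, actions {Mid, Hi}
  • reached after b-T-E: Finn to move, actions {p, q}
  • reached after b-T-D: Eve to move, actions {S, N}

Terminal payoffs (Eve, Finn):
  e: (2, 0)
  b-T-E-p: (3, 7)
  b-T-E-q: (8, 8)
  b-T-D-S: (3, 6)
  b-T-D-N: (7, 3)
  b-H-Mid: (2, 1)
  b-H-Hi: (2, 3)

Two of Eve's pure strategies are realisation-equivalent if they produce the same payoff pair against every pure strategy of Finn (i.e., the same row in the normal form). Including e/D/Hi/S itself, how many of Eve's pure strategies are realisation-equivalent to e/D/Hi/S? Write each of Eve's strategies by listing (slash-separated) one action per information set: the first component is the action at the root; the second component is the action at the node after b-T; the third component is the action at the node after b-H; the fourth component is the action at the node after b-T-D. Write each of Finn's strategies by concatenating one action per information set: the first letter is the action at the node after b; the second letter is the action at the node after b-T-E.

8

Row for e/D/Hi/S (columns Tp, Tq, Hp, Hq): (2,0) (2,0) (2,0) (2,0).
Under e/D/Hi/S, Eve's choice at the node after b-T and at the node after b-H and at the node after b-T-D can never be reached regardless of what Finn does, so varying those choices leaves every outcome unchanged.
Holding the reachable choices fixed and varying the unreachable ones freely already gives 2 × 2 × 2 = 8 equivalent strategies.
No other strategy reproduces this row, so those 8 are the full class: e/E/Mid/S, e/E/Mid/N, e/E/Hi/S, e/E/Hi/N, e/D/Mid/S, e/D/Mid/N, e/D/Hi/S, e/D/Hi/N.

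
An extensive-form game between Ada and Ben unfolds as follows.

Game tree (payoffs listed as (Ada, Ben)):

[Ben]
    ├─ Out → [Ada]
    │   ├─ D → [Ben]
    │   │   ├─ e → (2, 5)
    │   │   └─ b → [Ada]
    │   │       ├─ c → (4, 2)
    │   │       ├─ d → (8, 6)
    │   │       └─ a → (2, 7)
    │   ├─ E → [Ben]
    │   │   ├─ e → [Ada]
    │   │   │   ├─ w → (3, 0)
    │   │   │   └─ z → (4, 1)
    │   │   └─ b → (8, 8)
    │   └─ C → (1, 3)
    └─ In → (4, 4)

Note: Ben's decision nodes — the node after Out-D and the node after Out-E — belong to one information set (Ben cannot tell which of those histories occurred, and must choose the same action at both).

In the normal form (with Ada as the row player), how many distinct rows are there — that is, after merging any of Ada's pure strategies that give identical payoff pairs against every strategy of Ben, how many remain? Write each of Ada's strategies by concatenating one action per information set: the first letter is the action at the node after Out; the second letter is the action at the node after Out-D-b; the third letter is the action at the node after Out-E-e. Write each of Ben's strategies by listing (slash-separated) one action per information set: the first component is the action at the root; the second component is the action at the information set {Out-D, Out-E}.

6

Ada has 18 pure strategies: Dcw, Dcz, Ddw, Ddz, Daw, Daz, Ecw, Ecz, Edw, Edz, Eaw, Eaz, Ccw, Ccz, Cdw, Cdz, Caw, Caz. Columns: Out/e, Out/b, In/e, In/b.
{Dcw, Dcz} → row (2,5) (4,2) (4,4) (4,4)
{Ddw, Ddz} → row (2,5) (8,6) (4,4) (4,4)
{Daw, Daz} → row (2,5) (2,7) (4,4) (4,4)
{Ecw, Edw, Eaw} → row (3,0) (8,8) (4,4) (4,4)
{Ecz, Edz, Eaz} → row (4,1) (8,8) (4,4) (4,4)
{Ccw, Ccz, Cdw, Cdz, Caw, Caz} → row (1,3) (1,3) (4,4) (4,4)
That's 6 distinct rows out of 18 strategies.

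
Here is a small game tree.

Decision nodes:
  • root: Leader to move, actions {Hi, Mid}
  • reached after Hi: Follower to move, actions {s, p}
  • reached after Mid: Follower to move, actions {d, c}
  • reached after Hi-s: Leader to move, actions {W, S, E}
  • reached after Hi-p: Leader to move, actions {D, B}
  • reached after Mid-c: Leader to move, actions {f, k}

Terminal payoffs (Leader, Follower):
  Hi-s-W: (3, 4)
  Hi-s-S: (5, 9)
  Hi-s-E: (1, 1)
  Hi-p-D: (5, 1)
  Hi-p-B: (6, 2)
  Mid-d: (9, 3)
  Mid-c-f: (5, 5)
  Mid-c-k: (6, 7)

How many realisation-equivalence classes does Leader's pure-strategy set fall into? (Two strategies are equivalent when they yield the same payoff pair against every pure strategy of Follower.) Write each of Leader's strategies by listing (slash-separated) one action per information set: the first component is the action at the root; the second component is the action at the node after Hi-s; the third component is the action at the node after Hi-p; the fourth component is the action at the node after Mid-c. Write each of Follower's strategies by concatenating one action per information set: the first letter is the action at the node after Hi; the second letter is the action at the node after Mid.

8

Leader has 24 pure strategies: Hi/W/D/f, Hi/W/D/k, Hi/W/B/f, Hi/W/B/k, Hi/S/D/f, Hi/S/D/k, Hi/S/B/f, Hi/S/B/k, Hi/E/D/f, Hi/E/D/k, Hi/E/B/f, Hi/E/B/k, Mid/W/D/f, Mid/W/D/k, Mid/W/B/f, Mid/W/B/k, Mid/S/D/f, Mid/S/D/k, Mid/S/B/f, Mid/S/B/k, Mid/E/D/f, Mid/E/D/k, Mid/E/B/f, Mid/E/B/k. Columns: sd, sc, pd, pc.
{Hi/W/D/f, Hi/W/D/k} → row (3,4) (3,4) (5,1) (5,1)
{Hi/W/B/f, Hi/W/B/k} → row (3,4) (3,4) (6,2) (6,2)
{Hi/S/D/f, Hi/S/D/k} → row (5,9) (5,9) (5,1) (5,1)
{Hi/S/B/f, Hi/S/B/k} → row (5,9) (5,9) (6,2) (6,2)
{Hi/E/D/f, Hi/E/D/k} → row (1,1) (1,1) (5,1) (5,1)
{Hi/E/B/f, Hi/E/B/k} → row (1,1) (1,1) (6,2) (6,2)
{Mid/W/D/f, Mid/W/B/f, Mid/S/D/f, Mid/S/B/f, Mid/E/D/f, Mid/E/B/f} → row (9,3) (5,5) (9,3) (5,5)
{Mid/W/D/k, Mid/W/B/k, Mid/S/D/k, Mid/S/B/k, Mid/E/D/k, Mid/E/B/k} → row (9,3) (6,7) (9,3) (6,7)
That's 8 distinct rows out of 24 strategies.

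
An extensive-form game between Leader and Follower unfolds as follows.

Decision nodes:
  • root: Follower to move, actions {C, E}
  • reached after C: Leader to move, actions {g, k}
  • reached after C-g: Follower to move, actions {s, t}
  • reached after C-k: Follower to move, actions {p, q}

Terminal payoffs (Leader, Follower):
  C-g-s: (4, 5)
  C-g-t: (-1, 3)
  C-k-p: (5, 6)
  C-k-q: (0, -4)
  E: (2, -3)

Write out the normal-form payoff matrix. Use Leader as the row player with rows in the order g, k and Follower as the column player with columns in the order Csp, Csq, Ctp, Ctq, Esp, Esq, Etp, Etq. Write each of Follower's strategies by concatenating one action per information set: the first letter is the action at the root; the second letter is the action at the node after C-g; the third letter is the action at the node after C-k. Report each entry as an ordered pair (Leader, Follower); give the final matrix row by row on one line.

g: (4,5) (4,5) (-1,3) (-1,3) (2,-3) (2,-3) (2,-3) (2,-3) | k: (5,6) (0,-4) (5,6) (0,-4) (2,-3) (2,-3) (2,-3) (2,-3)

Row g: Csp→(4,5), Csq→(4,5), Ctp→(-1,3), Ctq→(-1,3), Esp→(2,-3), Esq→(2,-3), Etp→(2,-3), Etq→(2,-3)
Row k: Csp→(5,6), Csq→(0,-4), Ctp→(5,6), Ctq→(0,-4), Esp→(2,-3), Esq→(2,-3), Etp→(2,-3), Etq→(2,-3)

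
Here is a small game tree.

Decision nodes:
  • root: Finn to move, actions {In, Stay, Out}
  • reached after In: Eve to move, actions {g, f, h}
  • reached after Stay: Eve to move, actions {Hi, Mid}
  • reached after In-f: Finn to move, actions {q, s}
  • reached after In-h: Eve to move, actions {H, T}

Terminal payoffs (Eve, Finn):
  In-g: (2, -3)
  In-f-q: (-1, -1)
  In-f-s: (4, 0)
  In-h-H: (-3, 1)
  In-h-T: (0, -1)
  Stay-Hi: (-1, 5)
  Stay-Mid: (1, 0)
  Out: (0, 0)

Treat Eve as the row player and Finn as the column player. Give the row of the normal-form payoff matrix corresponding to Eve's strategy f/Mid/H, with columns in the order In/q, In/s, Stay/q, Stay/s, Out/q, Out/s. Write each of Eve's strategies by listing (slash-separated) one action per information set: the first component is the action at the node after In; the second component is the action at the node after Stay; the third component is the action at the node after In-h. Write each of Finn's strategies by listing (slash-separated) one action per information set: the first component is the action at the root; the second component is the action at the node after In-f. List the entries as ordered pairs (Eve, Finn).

vs In/q: Finn plays In → Eve plays f at [In] → Finn plays q at [In-f] → (-1, -1)
vs In/s: Finn plays In → Eve plays f at [In] → Finn plays s at [In-f] → (4, 0)
vs Stay/q: Finn plays Stay → Eve plays Mid at [Stay] → (1, 0)
vs Stay/s: Finn plays Stay → Eve plays Mid at [Stay] → (1, 0)
vs Out/q: Finn plays Out → (0, 0)
vs Out/s: Finn plays Out → (0, 0)

(-1,-1) (4,0) (1,0) (1,0) (0,0) (0,0)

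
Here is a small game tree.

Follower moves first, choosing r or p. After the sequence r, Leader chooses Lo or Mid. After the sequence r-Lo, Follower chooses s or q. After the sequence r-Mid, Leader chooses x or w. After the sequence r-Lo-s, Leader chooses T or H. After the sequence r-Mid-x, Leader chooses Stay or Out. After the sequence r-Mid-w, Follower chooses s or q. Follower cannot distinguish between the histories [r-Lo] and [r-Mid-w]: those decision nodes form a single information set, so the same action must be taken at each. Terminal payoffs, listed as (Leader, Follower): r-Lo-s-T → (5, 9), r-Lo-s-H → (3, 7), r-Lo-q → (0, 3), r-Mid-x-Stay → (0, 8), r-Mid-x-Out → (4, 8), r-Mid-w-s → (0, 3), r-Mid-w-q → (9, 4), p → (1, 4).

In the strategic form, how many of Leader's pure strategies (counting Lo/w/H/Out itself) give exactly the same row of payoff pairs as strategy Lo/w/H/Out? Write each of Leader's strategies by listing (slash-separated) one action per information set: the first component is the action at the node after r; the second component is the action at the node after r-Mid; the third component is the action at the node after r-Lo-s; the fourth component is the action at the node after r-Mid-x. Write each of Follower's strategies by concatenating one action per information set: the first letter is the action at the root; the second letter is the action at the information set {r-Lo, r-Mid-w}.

Row for Lo/w/H/Out (columns rs, rq, ps, pq): (3,7) (0,3) (1,4) (1,4).
Under Lo/w/H/Out, Leader's choice at the node after r-Mid and at the node after r-Mid-x can never be reached regardless of what Follower does, so varying those choices leaves every outcome unchanged.
Holding the reachable choices fixed and varying the unreachable ones freely already gives 2 × 2 = 4 equivalent strategies.
No other strategy reproduces this row, so those 4 are the full class: Lo/x/H/Stay, Lo/x/H/Out, Lo/w/H/Stay, Lo/w/H/Out.

4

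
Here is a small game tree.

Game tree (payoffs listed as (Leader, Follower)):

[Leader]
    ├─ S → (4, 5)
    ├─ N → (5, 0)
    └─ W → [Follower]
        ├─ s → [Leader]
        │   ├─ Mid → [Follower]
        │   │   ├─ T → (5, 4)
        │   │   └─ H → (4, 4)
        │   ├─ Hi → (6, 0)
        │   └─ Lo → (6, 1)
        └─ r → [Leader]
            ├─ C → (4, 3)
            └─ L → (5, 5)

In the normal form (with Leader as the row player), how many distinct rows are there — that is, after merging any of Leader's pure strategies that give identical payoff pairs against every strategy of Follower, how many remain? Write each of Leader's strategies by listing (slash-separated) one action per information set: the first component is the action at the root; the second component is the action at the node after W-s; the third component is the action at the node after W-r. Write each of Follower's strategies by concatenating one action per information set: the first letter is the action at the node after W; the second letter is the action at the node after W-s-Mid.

Leader has 18 pure strategies: S/Mid/C, S/Mid/L, S/Hi/C, S/Hi/L, S/Lo/C, S/Lo/L, N/Mid/C, N/Mid/L, N/Hi/C, N/Hi/L, N/Lo/C, N/Lo/L, W/Mid/C, W/Mid/L, W/Hi/C, W/Hi/L, W/Lo/C, W/Lo/L. Columns: sT, sH, rT, rH.
{S/Mid/C, S/Mid/L, S/Hi/C, S/Hi/L, S/Lo/C, S/Lo/L} → row (4,5) (4,5) (4,5) (4,5)
{N/Mid/C, N/Mid/L, N/Hi/C, N/Hi/L, N/Lo/C, N/Lo/L} → row (5,0) (5,0) (5,0) (5,0)
{W/Mid/C} → row (5,4) (4,4) (4,3) (4,3)
{W/Mid/L} → row (5,4) (4,4) (5,5) (5,5)
{W/Hi/C} → row (6,0) (6,0) (4,3) (4,3)
{W/Hi/L} → row (6,0) (6,0) (5,5) (5,5)
{W/Lo/C} → row (6,1) (6,1) (4,3) (4,3)
{W/Lo/L} → row (6,1) (6,1) (5,5) (5,5)
That's 8 distinct rows out of 18 strategies.

8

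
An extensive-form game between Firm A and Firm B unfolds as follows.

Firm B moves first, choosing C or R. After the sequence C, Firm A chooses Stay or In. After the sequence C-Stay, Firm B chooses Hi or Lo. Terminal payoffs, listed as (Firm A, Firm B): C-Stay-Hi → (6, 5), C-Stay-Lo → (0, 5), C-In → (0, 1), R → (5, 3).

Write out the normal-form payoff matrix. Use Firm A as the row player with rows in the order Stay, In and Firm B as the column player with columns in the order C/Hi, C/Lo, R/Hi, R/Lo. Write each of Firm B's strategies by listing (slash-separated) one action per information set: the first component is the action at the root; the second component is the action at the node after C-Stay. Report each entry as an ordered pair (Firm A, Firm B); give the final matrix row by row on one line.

Stay: (6,5) (0,5) (5,3) (5,3) | In: (0,1) (0,1) (5,3) (5,3)

         C/Hi     C/Lo     R/Hi     R/Lo
Stay    (6,5)    (0,5)    (5,3)    (5,3)
  In    (0,1)    (0,1)    (5,3)    (5,3)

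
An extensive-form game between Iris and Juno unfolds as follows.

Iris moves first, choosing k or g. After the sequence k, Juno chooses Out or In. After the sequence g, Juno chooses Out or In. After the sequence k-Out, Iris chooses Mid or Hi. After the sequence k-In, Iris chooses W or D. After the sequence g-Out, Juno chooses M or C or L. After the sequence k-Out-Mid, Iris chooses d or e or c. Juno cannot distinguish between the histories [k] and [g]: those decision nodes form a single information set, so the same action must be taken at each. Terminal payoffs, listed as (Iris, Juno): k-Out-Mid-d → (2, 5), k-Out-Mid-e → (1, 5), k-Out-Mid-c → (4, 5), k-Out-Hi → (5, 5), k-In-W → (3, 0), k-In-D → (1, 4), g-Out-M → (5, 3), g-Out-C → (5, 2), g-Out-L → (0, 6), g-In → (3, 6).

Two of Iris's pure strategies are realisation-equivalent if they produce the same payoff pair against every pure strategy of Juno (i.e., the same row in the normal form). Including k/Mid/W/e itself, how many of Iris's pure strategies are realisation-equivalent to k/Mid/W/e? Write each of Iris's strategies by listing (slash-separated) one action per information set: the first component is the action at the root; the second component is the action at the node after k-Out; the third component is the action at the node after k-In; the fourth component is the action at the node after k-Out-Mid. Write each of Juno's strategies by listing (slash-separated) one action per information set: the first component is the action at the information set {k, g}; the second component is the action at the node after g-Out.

1

Row for k/Mid/W/e (columns Out/M, Out/C, Out/L, In/M, In/C, In/L): (1,5) (1,5) (1,5) (3,0) (3,0) (3,0).
Every one of Iris's information sets is on the play path for some reply by Juno when Iris follows k/Mid/W/e.
Changing the action at any of them therefore changes at least one column, so only k/Mid/W/e itself gives this row.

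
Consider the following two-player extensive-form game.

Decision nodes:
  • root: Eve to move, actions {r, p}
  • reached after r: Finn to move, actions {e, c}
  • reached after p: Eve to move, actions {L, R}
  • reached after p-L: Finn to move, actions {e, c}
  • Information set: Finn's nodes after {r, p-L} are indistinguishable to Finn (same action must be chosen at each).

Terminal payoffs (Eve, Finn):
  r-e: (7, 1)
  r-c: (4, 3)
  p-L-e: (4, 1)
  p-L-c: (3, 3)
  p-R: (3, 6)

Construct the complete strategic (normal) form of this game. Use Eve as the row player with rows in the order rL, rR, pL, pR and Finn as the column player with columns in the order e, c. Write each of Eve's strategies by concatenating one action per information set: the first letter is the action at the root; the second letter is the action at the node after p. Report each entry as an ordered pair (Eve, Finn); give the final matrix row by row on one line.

rL: (7,1) (4,3) | rR: (7,1) (4,3) | pL: (4,1) (3,3) | pR: (3,6) (3,6)

            e        c
  rL    (7,1)    (4,3)
  rR    (7,1)    (4,3)
  pL    (4,1)    (3,3)
  pR    (3,6)    (3,6)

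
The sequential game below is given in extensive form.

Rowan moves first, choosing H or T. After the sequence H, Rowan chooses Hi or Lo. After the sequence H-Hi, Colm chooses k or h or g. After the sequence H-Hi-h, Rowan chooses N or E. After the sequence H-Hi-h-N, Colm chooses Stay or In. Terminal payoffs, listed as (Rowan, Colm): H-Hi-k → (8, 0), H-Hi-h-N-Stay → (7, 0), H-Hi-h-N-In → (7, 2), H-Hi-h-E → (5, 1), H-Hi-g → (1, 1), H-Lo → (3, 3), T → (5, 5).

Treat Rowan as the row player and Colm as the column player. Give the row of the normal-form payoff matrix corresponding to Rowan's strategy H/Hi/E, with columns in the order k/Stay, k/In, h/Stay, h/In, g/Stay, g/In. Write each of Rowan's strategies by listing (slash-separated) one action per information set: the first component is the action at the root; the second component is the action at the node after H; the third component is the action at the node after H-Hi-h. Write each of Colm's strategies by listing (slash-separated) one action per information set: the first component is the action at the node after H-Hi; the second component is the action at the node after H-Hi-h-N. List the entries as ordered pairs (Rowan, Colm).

vs k/Stay: Rowan plays H → Rowan plays Hi at [H] → Colm plays k at [H-Hi] → (8, 0)
vs k/In: Rowan plays H → Rowan plays Hi at [H] → Colm plays k at [H-Hi] → (8, 0)
vs h/Stay: Rowan plays H → Rowan plays Hi at [H] → Colm plays h at [H-Hi] → Rowan plays E at [H-Hi-h] → (5, 1)
vs h/In: Rowan plays H → Rowan plays Hi at [H] → Colm plays h at [H-Hi] → Rowan plays E at [H-Hi-h] → (5, 1)
vs g/Stay: Rowan plays H → Rowan plays Hi at [H] → Colm plays g at [H-Hi] → (1, 1)
vs g/In: Rowan plays H → Rowan plays Hi at [H] → Colm plays g at [H-Hi] → (1, 1)

(8,0) (8,0) (5,1) (5,1) (1,1) (1,1)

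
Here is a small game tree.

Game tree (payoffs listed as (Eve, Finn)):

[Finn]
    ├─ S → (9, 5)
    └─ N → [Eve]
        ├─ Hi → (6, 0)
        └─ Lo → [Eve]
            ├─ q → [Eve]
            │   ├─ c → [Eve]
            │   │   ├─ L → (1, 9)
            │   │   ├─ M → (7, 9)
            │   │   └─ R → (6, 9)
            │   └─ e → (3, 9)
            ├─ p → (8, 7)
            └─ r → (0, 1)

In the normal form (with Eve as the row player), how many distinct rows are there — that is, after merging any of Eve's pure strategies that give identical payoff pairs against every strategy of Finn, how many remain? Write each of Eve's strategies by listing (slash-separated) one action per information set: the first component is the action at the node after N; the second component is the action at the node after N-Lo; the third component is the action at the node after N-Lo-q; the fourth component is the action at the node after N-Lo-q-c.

7

Eve has 36 pure strategies: Hi/q/c/L, Hi/q/c/M, Hi/q/c/R, Hi/q/e/L, Hi/q/e/M, Hi/q/e/R, Hi/p/c/L, Hi/p/c/M, Hi/p/c/R, Hi/p/e/L, Hi/p/e/M, Hi/p/e/R, Hi/r/c/L, Hi/r/c/M, Hi/r/c/R, Hi/r/e/L, Hi/r/e/M, Hi/r/e/R, Lo/q/c/L, Lo/q/c/M, Lo/q/c/R, Lo/q/e/L, Lo/q/e/M, Lo/q/e/R, Lo/p/c/L, Lo/p/c/M, Lo/p/c/R, Lo/p/e/L, Lo/p/e/M, Lo/p/e/R, Lo/r/c/L, Lo/r/c/M, Lo/r/c/R, Lo/r/e/L, Lo/r/e/M, Lo/r/e/R. Columns: S, N.
{Hi/q/c/L, Hi/q/c/M, Hi/q/c/R, Hi/q/e/L, Hi/q/e/M, Hi/q/e/R, Hi/p/c/L, Hi/p/c/M, Hi/p/c/R, Hi/p/e/L, Hi/p/e/M, Hi/p/e/R, Hi/r/c/L, Hi/r/c/M, Hi/r/c/R, Hi/r/e/L, Hi/r/e/M, Hi/r/e/R} → row (9,5) (6,0)
{Lo/q/c/L} → row (9,5) (1,9)
{Lo/q/c/M} → row (9,5) (7,9)
{Lo/q/c/R} → row (9,5) (6,9)
{Lo/q/e/L, Lo/q/e/M, Lo/q/e/R} → row (9,5) (3,9)
{Lo/p/c/L, Lo/p/c/M, Lo/p/c/R, Lo/p/e/L, Lo/p/e/M, Lo/p/e/R} → row (9,5) (8,7)
{Lo/r/c/L, Lo/r/c/M, Lo/r/c/R, Lo/r/e/L, Lo/r/e/M, Lo/r/e/R} → row (9,5) (0,1)
That's 7 distinct rows out of 36 strategies.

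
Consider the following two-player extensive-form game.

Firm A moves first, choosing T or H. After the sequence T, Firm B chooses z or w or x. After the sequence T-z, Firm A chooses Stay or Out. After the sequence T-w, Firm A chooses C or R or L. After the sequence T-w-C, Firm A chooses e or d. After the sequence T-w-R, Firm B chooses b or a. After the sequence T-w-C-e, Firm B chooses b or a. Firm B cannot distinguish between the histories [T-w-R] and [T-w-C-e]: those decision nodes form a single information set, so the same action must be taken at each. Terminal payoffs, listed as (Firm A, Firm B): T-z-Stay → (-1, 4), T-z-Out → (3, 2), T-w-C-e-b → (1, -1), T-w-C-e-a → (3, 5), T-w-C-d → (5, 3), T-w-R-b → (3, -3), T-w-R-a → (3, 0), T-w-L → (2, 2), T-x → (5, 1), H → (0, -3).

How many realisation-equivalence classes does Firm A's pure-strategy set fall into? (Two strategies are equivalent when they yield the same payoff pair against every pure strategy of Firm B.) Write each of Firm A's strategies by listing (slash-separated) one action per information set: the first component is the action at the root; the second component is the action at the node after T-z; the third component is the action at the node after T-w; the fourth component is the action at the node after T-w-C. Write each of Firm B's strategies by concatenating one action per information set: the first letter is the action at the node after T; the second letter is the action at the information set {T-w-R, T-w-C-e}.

Firm A has 24 pure strategies: T/Stay/C/e, T/Stay/C/d, T/Stay/R/e, T/Stay/R/d, T/Stay/L/e, T/Stay/L/d, T/Out/C/e, T/Out/C/d, T/Out/R/e, T/Out/R/d, T/Out/L/e, T/Out/L/d, H/Stay/C/e, H/Stay/C/d, H/Stay/R/e, H/Stay/R/d, H/Stay/L/e, H/Stay/L/d, H/Out/C/e, H/Out/C/d, H/Out/R/e, H/Out/R/d, H/Out/L/e, H/Out/L/d. Columns: zb, za, wb, wa, xb, xa.
{T/Stay/C/e} → row (-1,4) (-1,4) (1,-1) (3,5) (5,1) (5,1)
{T/Stay/C/d} → row (-1,4) (-1,4) (5,3) (5,3) (5,1) (5,1)
{T/Stay/R/e, T/Stay/R/d} → row (-1,4) (-1,4) (3,-3) (3,0) (5,1) (5,1)
{T/Stay/L/e, T/Stay/L/d} → row (-1,4) (-1,4) (2,2) (2,2) (5,1) (5,1)
{T/Out/C/e} → row (3,2) (3,2) (1,-1) (3,5) (5,1) (5,1)
{T/Out/C/d} → row (3,2) (3,2) (5,3) (5,3) (5,1) (5,1)
{T/Out/R/e, T/Out/R/d} → row (3,2) (3,2) (3,-3) (3,0) (5,1) (5,1)
{T/Out/L/e, T/Out/L/d} → row (3,2) (3,2) (2,2) (2,2) (5,1) (5,1)
{H/Stay/C/e, H/Stay/C/d, H/Stay/R/e, H/Stay/R/d, H/Stay/L/e, H/Stay/L/d, H/Out/C/e, H/Out/C/d, H/Out/R/e, H/Out/R/d, H/Out/L/e, H/Out/L/d} → row (0,-3) (0,-3) (0,-3) (0,-3) (0,-3) (0,-3)
That's 9 distinct rows out of 24 strategies.

9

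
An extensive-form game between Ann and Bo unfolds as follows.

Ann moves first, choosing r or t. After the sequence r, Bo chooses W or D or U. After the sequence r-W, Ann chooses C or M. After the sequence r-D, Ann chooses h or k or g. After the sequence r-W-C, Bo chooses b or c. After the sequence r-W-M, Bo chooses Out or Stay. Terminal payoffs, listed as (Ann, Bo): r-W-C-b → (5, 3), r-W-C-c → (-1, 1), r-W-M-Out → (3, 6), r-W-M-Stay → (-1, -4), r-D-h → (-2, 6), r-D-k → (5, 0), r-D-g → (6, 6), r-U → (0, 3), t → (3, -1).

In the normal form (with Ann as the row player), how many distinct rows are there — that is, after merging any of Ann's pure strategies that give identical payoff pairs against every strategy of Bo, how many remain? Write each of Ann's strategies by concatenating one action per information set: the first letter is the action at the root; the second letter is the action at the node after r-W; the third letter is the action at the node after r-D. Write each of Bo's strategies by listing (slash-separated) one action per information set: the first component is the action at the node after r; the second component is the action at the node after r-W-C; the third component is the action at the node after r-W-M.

7

Ann has 12 pure strategies: rCh, rCk, rCg, rMh, rMk, rMg, tCh, tCk, tCg, tMh, tMk, tMg. Columns: W/b/Out, W/b/Stay, W/c/Out, W/c/Stay, D/b/Out, D/b/Stay, D/c/Out, D/c/Stay, U/b/Out, U/b/Stay, U/c/Out, U/c/Stay.
{rCh} → row (5,3) (5,3) (-1,1) (-1,1) (-2,6) (-2,6) (-2,6) (-2,6) (0,3) (0,3) (0,3) (0,3)
{rCk} → row (5,3) (5,3) (-1,1) (-1,1) (5,0) (5,0) (5,0) (5,0) (0,3) (0,3) (0,3) (0,3)
{rCg} → row (5,3) (5,3) (-1,1) (-1,1) (6,6) (6,6) (6,6) (6,6) (0,3) (0,3) (0,3) (0,3)
{rMh} → row (3,6) (-1,-4) (3,6) (-1,-4) (-2,6) (-2,6) (-2,6) (-2,6) (0,3) (0,3) (0,3) (0,3)
{rMk} → row (3,6) (-1,-4) (3,6) (-1,-4) (5,0) (5,0) (5,0) (5,0) (0,3) (0,3) (0,3) (0,3)
{rMg} → row (3,6) (-1,-4) (3,6) (-1,-4) (6,6) (6,6) (6,6) (6,6) (0,3) (0,3) (0,3) (0,3)
{tCh, tCk, tCg, tMh, tMk, tMg} → row (3,-1) (3,-1) (3,-1) (3,-1) (3,-1) (3,-1) (3,-1) (3,-1) (3,-1) (3,-1) (3,-1) (3,-1)
That's 7 distinct rows out of 12 strategies.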